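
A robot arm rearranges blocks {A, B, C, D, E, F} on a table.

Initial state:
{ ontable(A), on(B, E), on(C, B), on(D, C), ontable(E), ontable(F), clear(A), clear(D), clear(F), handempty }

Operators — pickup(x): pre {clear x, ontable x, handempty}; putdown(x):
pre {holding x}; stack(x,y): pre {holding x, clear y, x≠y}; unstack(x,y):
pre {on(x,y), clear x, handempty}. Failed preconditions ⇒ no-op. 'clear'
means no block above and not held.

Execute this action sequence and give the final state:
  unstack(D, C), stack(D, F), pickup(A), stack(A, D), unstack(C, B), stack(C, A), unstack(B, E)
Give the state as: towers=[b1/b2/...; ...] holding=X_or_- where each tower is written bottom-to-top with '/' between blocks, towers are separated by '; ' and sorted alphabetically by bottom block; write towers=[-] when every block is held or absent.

step 1 (unstack(D, C)): towers=[A; E/B/C; F] holding=D
step 2 (stack(D, F)): towers=[A; E/B/C; F/D] holding=-
step 3 (pickup(A)): towers=[E/B/C; F/D] holding=A
step 4 (stack(A, D)): towers=[E/B/C; F/D/A] holding=-
step 5 (unstack(C, B)): towers=[E/B; F/D/A] holding=C
step 6 (stack(C, A)): towers=[E/B; F/D/A/C] holding=-
step 7 (unstack(B, E)): towers=[E; F/D/A/C] holding=B

towers=[E; F/D/A/C] holding=B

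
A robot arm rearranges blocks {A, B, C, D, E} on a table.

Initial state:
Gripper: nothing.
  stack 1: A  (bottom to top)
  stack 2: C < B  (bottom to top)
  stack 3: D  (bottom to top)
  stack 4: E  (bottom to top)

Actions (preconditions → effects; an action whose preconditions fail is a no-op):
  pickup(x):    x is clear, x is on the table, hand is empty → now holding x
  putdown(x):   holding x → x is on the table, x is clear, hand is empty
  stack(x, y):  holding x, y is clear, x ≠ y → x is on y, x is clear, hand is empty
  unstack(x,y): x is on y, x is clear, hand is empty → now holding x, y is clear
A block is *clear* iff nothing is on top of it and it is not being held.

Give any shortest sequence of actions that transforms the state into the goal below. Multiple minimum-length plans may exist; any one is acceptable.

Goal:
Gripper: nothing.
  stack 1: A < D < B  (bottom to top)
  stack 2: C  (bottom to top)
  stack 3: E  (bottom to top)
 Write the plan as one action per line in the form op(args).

step 1 (pickup(D)): towers=[A; C/B; E] holding=D
step 2 (stack(D, A)): towers=[A/D; C/B; E] holding=-
step 3 (unstack(B, C)): towers=[A/D; C; E] holding=B
step 4 (stack(B, D)): towers=[A/D/B; C; E] holding=-
goal check: towers=[A/D/B; C; E] holding=- — reached (length 4, optimal by BFS)

pickup(D)
stack(D, A)
unstack(B, C)
stack(B, D)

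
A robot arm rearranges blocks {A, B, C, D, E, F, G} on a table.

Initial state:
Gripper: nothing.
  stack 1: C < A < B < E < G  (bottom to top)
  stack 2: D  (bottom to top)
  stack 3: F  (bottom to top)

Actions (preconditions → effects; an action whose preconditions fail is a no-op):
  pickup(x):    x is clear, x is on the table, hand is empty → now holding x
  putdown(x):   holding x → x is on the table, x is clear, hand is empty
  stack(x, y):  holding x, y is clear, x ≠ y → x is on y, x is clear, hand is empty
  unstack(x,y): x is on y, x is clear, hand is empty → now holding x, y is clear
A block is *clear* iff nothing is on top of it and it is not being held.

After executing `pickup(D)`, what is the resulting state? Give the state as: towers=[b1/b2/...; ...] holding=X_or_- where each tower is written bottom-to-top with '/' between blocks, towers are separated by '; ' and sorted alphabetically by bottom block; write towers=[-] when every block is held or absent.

towers=[C/A/B/E/G; F] holding=D

before: towers=[C/A/B/E/G; D; F] holding=-
pre[pickup(D)]: clear(D) ok, ontable(D) ok, handempty ok
all met → apply pickup(D)
after:  towers=[C/A/B/E/G; F] holding=D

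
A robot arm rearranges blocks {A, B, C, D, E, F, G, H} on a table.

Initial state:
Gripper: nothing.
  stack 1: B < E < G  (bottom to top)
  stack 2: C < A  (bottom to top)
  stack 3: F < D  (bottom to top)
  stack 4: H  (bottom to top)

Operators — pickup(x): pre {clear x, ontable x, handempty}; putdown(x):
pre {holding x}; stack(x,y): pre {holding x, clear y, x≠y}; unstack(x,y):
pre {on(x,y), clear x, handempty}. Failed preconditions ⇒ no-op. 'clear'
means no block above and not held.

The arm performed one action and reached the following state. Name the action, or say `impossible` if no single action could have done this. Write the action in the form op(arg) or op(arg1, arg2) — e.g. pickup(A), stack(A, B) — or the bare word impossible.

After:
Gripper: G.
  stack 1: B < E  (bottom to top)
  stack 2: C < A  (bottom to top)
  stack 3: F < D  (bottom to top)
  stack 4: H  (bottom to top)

unstack(G, E)

target: towers=[B/E; C/A; F/D; H] holding=G
     unstack(G, E) → towers=[B/E; C/A; F/D; H] holding=G  ← match
     unstack(A, C) → towers=[B/E/G; C; F/D; H] holding=A
         pickup(H) → towers=[B/E/G; C/A; F/D] holding=H
     unstack(D, F) → towers=[B/E/G; C/A; F; H] holding=D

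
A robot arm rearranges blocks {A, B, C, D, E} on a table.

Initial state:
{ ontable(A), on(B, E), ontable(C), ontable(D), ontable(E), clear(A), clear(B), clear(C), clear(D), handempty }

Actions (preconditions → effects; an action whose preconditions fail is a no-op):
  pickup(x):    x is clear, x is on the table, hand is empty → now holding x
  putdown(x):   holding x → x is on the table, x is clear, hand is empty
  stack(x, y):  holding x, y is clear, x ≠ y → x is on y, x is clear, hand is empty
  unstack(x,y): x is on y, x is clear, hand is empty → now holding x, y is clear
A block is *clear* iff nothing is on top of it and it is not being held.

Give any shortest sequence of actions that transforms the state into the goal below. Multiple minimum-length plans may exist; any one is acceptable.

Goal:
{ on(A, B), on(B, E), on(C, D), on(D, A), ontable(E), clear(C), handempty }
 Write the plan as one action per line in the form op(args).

step 1 (pickup(A)): towers=[C; D; E/B] holding=A
step 2 (stack(A, B)): towers=[C; D; E/B/A] holding=-
step 3 (pickup(D)): towers=[C; E/B/A] holding=D
step 4 (stack(D, A)): towers=[C; E/B/A/D] holding=-
step 5 (pickup(C)): towers=[E/B/A/D] holding=C
step 6 (stack(C, D)): towers=[E/B/A/D/C] holding=-
goal check: towers=[E/B/A/D/C] holding=- — reached (length 6, optimal by BFS)

pickup(A)
stack(A, B)
pickup(D)
stack(D, A)
pickup(C)
stack(C, D)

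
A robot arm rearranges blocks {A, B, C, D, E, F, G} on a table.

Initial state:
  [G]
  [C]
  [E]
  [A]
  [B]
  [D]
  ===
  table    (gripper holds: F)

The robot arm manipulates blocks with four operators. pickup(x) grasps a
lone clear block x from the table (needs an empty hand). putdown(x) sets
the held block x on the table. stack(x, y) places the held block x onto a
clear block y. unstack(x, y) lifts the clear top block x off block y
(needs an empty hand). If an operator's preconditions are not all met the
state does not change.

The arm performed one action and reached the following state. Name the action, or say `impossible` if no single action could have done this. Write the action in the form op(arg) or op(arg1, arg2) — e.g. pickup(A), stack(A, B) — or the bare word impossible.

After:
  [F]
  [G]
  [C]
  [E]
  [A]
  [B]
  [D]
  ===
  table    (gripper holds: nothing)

stack(F, G)

target: towers=[D/B/A/E/C/G/F] holding=-
        putdown(F) → towers=[D/B/A/E/C/G; F] holding=-
       stack(F, G) → towers=[D/B/A/E/C/G/F] holding=-  ← match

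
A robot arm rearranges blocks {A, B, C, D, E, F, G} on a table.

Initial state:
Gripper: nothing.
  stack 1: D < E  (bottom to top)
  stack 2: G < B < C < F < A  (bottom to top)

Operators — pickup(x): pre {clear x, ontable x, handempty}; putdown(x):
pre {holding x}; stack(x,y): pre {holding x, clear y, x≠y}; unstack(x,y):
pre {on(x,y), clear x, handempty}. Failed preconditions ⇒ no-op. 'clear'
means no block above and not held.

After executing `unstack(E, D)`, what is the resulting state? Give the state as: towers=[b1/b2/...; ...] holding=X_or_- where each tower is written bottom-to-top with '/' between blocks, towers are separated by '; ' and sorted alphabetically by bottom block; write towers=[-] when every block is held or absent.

before: towers=[D/E; G/B/C/F/A] holding=-
pre[unstack(E, D)]: on(E,D) ✓, clear(E) ✓, handempty ✓
all met → apply unstack(E, D)
after:  towers=[D; G/B/C/F/A] holding=E

towers=[D; G/B/C/F/A] holding=E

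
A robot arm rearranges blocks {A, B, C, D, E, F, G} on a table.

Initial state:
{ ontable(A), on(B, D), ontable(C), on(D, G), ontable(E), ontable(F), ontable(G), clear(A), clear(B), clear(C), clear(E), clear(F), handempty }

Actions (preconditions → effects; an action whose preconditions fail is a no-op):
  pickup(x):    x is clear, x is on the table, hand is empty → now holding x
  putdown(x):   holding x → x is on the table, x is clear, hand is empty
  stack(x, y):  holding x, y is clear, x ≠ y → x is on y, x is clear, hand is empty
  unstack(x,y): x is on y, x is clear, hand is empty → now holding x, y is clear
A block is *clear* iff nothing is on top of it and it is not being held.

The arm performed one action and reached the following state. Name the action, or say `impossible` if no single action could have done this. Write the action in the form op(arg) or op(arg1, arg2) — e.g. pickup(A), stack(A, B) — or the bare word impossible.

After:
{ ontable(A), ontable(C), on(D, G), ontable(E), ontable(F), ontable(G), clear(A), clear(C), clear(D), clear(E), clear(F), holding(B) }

target: towers=[A; C; E; F; G/D] holding=B
     unstack(B, D) → towers=[A; C; E; F; G/D] holding=B  ← match
         pickup(F) → towers=[A; C; E; G/D/B] holding=F
         pickup(A) → towers=[C; E; F; G/D/B] holding=A
         pickup(E) → towers=[A; C; F; G/D/B] holding=E
         pickup(C) → towers=[A; E; F; G/D/B] holding=C

unstack(B, D)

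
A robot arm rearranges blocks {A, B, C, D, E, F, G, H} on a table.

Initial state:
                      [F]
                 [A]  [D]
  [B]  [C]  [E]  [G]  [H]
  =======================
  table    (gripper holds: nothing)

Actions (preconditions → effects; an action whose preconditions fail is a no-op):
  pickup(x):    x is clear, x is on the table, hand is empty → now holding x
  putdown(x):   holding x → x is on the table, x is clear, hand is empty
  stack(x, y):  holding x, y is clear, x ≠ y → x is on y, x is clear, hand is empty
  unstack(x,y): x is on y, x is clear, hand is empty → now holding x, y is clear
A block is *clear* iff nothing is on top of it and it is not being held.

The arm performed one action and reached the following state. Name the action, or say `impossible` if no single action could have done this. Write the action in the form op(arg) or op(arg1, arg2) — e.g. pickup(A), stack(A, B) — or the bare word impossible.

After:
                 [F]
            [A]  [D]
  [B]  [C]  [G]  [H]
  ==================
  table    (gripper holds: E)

pickup(E)

target: towers=[B; C; G/A; H/D/F] holding=E
     unstack(A, G) → towers=[B; C; E; G; H/D/F] holding=A
         pickup(E) → towers=[B; C; G/A; H/D/F] holding=E  ← match
         pickup(B) → towers=[C; E; G/A; H/D/F] holding=B
     unstack(F, D) → towers=[B; C; E; G/A; H/D] holding=F
         pickup(C) → towers=[B; E; G/A; H/D/F] holding=C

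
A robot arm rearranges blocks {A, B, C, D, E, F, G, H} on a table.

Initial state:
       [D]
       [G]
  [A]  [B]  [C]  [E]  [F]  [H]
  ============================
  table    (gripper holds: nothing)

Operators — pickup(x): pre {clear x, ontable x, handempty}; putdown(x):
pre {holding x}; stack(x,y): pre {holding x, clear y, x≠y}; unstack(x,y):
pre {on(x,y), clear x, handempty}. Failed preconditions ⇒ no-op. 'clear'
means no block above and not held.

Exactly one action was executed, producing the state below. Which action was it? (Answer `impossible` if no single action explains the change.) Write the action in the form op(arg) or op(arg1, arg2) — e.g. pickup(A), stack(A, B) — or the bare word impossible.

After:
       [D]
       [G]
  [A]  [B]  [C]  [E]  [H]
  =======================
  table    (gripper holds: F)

pickup(F)

target: towers=[A; B/G/D; C; E; H] holding=F
         pickup(A) → towers=[B/G/D; C; E; F; H] holding=A
         pickup(E) → towers=[A; B/G/D; C; F; H] holding=E
         pickup(H) → towers=[A; B/G/D; C; E; F] holding=H
         pickup(F) → towers=[A; B/G/D; C; E; H] holding=F  ← match
     unstack(D, G) → towers=[A; B/G; C; E; F; H] holding=D
         pickup(C) → towers=[A; B/G/D; E; F; H] holding=C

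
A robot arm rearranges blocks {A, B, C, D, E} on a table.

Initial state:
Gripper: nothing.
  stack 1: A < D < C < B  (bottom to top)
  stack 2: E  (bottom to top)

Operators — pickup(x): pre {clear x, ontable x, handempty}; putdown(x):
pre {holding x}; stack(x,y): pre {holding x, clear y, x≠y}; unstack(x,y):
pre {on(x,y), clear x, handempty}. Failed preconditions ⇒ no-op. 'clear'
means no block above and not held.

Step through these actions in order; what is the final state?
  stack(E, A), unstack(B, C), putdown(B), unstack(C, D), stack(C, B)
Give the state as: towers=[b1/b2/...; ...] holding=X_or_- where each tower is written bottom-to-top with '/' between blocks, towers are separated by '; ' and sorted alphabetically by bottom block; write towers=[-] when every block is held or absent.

step 1 (stack(E, A)) [no-op]: towers=[A/D/C/B; E] holding=-
step 2 (unstack(B, C)): towers=[A/D/C; E] holding=B
step 3 (putdown(B)): towers=[A/D/C; B; E] holding=-
step 4 (unstack(C, D)): towers=[A/D; B; E] holding=C
step 5 (stack(C, B)): towers=[A/D; B/C; E] holding=-

towers=[A/D; B/C; E] holding=-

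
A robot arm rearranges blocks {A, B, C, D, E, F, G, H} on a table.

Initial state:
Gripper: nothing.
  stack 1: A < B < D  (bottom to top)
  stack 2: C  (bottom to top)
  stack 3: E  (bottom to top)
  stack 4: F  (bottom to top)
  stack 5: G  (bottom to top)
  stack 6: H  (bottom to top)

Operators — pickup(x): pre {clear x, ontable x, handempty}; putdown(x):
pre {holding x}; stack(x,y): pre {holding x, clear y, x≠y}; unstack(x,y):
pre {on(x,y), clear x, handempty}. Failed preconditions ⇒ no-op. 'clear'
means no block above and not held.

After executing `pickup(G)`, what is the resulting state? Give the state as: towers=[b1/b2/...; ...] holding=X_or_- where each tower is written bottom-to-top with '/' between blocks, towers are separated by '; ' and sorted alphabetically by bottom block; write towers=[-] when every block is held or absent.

before: towers=[A/B/D; C; E; F; G; H] holding=-
pre[pickup(G)]: clear(G) ✓, ontable(G) ✓, handempty ✓
all met → apply pickup(G)
after:  towers=[A/B/D; C; E; F; H] holding=G

towers=[A/B/D; C; E; F; H] holding=G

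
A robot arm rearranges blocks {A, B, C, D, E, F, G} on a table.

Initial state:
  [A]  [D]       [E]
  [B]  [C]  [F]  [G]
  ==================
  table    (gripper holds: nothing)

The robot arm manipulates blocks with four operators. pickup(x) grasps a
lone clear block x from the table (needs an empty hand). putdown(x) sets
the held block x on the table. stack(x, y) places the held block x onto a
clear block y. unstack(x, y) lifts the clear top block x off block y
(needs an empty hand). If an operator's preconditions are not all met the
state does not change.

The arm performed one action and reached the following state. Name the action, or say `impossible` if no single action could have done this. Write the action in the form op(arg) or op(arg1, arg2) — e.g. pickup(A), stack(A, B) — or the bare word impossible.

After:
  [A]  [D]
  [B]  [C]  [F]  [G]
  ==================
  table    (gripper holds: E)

target: towers=[B/A; C/D; F; G] holding=E
         pickup(F) → towers=[B/A; C/D; G/E] holding=F
     unstack(D, C) → towers=[B/A; C; F; G/E] holding=D
     unstack(A, B) → towers=[B; C/D; F; G/E] holding=A
     unstack(E, G) → towers=[B/A; C/D; F; G] holding=E  ← match

unstack(E, G)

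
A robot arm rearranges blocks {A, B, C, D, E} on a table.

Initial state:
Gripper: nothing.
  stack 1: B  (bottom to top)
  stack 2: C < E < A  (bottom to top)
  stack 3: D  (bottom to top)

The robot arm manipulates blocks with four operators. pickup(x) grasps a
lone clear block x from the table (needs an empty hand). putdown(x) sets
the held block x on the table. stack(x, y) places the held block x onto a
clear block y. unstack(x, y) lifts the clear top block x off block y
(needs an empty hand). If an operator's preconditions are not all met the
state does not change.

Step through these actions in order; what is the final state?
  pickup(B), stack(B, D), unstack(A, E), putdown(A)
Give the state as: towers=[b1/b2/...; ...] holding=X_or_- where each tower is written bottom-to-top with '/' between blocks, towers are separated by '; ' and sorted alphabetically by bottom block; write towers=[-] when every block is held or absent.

towers=[A; C/E; D/B] holding=-

step 1 (pickup(B)): towers=[C/E/A; D] holding=B
step 2 (stack(B, D)): towers=[C/E/A; D/B] holding=-
step 3 (unstack(A, E)): towers=[C/E; D/B] holding=A
step 4 (putdown(A)): towers=[A; C/E; D/B] holding=-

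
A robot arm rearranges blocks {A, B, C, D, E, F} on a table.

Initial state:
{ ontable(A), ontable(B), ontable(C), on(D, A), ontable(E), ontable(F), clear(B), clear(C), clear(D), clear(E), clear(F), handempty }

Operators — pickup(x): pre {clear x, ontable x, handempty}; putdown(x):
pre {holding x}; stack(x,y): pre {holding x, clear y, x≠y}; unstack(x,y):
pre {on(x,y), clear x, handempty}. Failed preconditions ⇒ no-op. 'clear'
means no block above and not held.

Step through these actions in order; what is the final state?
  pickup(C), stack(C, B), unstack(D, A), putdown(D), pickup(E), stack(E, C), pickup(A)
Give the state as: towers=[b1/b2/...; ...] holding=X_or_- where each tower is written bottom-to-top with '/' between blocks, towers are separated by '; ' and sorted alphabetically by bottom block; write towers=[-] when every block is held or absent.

towers=[B/C/E; D; F] holding=A

step 1 (pickup(C)): towers=[A/D; B; E; F] holding=C
step 2 (stack(C, B)): towers=[A/D; B/C; E; F] holding=-
step 3 (unstack(D, A)): towers=[A; B/C; E; F] holding=D
step 4 (putdown(D)): towers=[A; B/C; D; E; F] holding=-
step 5 (pickup(E)): towers=[A; B/C; D; F] holding=E
step 6 (stack(E, C)): towers=[A; B/C/E; D; F] holding=-
step 7 (pickup(A)): towers=[B/C/E; D; F] holding=A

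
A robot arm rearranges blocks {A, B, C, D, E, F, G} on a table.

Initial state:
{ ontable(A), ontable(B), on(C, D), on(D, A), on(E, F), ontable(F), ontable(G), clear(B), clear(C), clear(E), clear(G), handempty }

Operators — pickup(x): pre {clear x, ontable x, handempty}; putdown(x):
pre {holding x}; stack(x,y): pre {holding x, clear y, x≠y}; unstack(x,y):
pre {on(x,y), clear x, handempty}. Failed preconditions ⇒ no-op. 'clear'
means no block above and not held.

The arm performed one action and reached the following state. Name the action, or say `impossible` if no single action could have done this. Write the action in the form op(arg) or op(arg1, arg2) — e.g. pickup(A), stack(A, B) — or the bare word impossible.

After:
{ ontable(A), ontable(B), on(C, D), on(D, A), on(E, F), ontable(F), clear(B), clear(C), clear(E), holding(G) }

target: towers=[A/D/C; B; F/E] holding=G
         pickup(B) → towers=[A/D/C; F/E; G] holding=B
         pickup(G) → towers=[A/D/C; B; F/E] holding=G  ← match
     unstack(E, F) → towers=[A/D/C; B; F; G] holding=E
     unstack(C, D) → towers=[A/D; B; F/E; G] holding=C

pickup(G)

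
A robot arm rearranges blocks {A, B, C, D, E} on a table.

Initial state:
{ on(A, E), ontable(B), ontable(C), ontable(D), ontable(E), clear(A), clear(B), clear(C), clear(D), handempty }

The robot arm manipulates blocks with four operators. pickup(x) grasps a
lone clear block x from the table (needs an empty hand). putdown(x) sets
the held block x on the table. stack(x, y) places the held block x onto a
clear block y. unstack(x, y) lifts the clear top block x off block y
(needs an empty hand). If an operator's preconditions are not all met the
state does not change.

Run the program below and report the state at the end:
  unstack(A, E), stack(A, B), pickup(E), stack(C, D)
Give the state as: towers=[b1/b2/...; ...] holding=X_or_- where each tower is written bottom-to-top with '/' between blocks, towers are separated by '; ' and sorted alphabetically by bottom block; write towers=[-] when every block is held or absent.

step 1 (unstack(A, E)): towers=[B; C; D; E] holding=A
step 2 (stack(A, B)): towers=[B/A; C; D; E] holding=-
step 3 (pickup(E)): towers=[B/A; C; D] holding=E
step 4 (stack(C, D)) [no-op]: towers=[B/A; C; D] holding=E

towers=[B/A; C; D] holding=E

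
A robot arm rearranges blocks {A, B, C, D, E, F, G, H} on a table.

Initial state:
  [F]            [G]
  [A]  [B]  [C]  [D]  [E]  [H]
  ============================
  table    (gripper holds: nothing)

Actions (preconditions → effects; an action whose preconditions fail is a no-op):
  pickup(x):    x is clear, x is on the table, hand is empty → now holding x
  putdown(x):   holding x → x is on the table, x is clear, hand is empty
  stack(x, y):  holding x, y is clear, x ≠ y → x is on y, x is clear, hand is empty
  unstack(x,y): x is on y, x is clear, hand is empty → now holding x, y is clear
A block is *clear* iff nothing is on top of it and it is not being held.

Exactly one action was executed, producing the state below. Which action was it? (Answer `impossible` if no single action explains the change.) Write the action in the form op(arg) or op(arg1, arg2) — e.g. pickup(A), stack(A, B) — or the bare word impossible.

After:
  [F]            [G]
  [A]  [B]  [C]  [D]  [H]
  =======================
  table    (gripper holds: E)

pickup(E)

target: towers=[A/F; B; C; D/G; H] holding=E
     unstack(G, D) → towers=[A/F; B; C; D; E; H] holding=G
         pickup(E) → towers=[A/F; B; C; D/G; H] holding=E  ← match
         pickup(H) → towers=[A/F; B; C; D/G; E] holding=H
         pickup(B) → towers=[A/F; C; D/G; E; H] holding=B
     unstack(F, A) → towers=[A; B; C; D/G; E; H] holding=F
         pickup(C) → towers=[A/F; B; D/G; E; H] holding=C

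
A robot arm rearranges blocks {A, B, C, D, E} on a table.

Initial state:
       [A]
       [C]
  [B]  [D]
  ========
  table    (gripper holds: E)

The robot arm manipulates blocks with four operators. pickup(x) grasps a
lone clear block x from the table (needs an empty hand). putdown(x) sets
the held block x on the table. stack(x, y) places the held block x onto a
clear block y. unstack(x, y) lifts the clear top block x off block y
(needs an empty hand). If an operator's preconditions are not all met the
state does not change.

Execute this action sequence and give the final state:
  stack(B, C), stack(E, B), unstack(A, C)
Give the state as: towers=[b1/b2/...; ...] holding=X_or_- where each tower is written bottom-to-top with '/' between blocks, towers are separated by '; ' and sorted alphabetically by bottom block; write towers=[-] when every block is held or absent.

towers=[B/E; D/C] holding=A

step 1 (stack(B, C)) [no-op]: towers=[B; D/C/A] holding=E
step 2 (stack(E, B)): towers=[B/E; D/C/A] holding=-
step 3 (unstack(A, C)): towers=[B/E; D/C] holding=A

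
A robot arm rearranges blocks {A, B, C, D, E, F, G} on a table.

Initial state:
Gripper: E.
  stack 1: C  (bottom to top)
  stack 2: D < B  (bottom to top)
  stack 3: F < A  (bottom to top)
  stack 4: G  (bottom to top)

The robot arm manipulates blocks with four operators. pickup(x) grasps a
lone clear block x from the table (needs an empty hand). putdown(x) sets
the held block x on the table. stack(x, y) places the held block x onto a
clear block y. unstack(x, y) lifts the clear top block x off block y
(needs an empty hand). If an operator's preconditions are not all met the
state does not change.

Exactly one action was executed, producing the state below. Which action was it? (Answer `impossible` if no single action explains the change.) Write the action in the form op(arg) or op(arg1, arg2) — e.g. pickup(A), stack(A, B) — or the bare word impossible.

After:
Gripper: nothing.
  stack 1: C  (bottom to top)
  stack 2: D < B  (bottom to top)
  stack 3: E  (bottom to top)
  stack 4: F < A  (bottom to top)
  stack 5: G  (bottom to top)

putdown(E)

target: towers=[C; D/B; E; F/A; G] holding=-
        putdown(E) → towers=[C; D/B; E; F/A; G] holding=-  ← match
       stack(E, B) → towers=[C; D/B/E; F/A; G] holding=-
       stack(E, G) → towers=[C; D/B; F/A; G/E] holding=-
       stack(E, A) → towers=[C; D/B; F/A/E; G] holding=-
       stack(E, C) → towers=[C/E; D/B; F/A; G] holding=-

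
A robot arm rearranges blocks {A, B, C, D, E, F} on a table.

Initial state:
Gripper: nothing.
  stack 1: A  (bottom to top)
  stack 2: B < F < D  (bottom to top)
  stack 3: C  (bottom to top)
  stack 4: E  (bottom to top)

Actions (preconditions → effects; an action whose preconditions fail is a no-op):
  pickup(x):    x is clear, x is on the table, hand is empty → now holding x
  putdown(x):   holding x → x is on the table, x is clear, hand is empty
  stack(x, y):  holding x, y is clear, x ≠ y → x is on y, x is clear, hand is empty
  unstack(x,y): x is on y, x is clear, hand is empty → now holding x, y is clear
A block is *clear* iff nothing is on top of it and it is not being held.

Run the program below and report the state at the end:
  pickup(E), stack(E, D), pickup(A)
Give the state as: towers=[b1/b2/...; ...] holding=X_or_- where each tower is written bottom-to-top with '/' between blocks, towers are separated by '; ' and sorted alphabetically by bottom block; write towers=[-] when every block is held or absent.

towers=[B/F/D/E; C] holding=A

step 1 (pickup(E)): towers=[A; B/F/D; C] holding=E
step 2 (stack(E, D)): towers=[A; B/F/D/E; C] holding=-
step 3 (pickup(A)): towers=[B/F/D/E; C] holding=A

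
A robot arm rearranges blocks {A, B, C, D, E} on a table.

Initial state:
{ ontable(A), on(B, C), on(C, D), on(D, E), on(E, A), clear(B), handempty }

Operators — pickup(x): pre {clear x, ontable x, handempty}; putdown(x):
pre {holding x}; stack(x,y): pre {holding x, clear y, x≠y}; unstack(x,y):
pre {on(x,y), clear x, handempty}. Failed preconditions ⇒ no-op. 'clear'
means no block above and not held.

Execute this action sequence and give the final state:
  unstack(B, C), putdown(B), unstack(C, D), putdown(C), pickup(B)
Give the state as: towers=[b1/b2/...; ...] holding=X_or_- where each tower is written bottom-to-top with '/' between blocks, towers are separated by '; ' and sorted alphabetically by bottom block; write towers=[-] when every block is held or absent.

towers=[A/E/D; C] holding=B

step 1 (unstack(B, C)): towers=[A/E/D/C] holding=B
step 2 (putdown(B)): towers=[A/E/D/C; B] holding=-
step 3 (unstack(C, D)): towers=[A/E/D; B] holding=C
step 4 (putdown(C)): towers=[A/E/D; B; C] holding=-
step 5 (pickup(B)): towers=[A/E/D; C] holding=B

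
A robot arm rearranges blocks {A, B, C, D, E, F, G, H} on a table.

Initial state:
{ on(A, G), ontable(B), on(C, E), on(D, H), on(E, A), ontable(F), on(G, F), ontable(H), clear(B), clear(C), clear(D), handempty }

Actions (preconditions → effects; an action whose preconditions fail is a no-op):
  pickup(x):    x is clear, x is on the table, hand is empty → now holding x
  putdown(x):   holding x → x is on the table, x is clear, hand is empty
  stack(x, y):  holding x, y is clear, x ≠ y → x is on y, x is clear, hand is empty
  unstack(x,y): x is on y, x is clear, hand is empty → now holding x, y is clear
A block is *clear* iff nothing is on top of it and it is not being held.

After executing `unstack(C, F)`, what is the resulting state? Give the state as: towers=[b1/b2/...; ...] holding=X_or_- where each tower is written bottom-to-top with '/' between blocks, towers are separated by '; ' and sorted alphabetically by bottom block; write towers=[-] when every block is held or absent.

before: towers=[B; F/G/A/E/C; H/D] holding=-
pre[unstack(C, F)]: on(C,F) ✗, clear(C) ✓, handempty ✓
on(C,F) unmet → unstack(C, F) is a no-op
after:  towers=[B; F/G/A/E/C; H/D] holding=-

towers=[B; F/G/A/E/C; H/D] holding=-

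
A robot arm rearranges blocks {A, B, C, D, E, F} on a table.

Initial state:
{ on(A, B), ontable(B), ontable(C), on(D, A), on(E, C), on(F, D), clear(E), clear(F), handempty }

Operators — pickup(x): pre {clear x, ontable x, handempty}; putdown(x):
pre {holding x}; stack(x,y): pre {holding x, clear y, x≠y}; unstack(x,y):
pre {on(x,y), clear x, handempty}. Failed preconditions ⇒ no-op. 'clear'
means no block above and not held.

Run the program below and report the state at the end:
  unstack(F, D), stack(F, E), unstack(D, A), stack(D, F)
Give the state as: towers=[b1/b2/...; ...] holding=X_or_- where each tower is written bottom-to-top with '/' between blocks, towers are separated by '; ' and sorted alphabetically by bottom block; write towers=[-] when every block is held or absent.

step 1 (unstack(F, D)): towers=[B/A/D; C/E] holding=F
step 2 (stack(F, E)): towers=[B/A/D; C/E/F] holding=-
step 3 (unstack(D, A)): towers=[B/A; C/E/F] holding=D
step 4 (stack(D, F)): towers=[B/A; C/E/F/D] holding=-

towers=[B/A; C/E/F/D] holding=-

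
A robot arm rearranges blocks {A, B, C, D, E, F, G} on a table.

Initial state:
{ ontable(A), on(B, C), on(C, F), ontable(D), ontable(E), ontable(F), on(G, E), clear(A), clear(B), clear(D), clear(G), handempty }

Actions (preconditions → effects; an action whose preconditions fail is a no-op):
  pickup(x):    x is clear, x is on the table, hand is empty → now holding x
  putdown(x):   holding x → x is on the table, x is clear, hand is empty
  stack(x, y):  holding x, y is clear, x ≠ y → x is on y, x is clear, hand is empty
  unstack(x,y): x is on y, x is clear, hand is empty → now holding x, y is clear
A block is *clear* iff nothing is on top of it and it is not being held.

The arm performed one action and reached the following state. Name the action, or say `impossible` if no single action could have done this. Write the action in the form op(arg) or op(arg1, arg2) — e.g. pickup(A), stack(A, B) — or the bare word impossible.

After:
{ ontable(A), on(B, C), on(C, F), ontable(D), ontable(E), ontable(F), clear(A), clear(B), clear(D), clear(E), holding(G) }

unstack(G, E)

target: towers=[A; D; E; F/C/B] holding=G
     unstack(B, C) → towers=[A; D; E/G; F/C] holding=B
     unstack(G, E) → towers=[A; D; E; F/C/B] holding=G  ← match
         pickup(D) → towers=[A; E/G; F/C/B] holding=D
         pickup(A) → towers=[D; E/G; F/C/B] holding=A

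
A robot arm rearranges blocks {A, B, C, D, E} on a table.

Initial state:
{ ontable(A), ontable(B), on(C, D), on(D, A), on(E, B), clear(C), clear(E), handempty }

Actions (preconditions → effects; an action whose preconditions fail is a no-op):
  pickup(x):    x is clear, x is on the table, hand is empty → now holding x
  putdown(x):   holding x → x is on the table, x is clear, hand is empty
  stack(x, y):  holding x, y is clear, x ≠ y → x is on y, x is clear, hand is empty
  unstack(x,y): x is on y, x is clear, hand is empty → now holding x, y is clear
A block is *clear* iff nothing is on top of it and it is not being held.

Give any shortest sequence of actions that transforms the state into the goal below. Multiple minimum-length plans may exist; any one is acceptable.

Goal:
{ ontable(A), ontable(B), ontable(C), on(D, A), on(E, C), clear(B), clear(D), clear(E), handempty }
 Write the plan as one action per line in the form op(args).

unstack(C, D)
putdown(C)
unstack(E, B)
stack(E, C)

step 1 (unstack(C, D)): towers=[A/D; B/E] holding=C
step 2 (putdown(C)): towers=[A/D; B/E; C] holding=-
step 3 (unstack(E, B)): towers=[A/D; B; C] holding=E
step 4 (stack(E, C)): towers=[A/D; B; C/E] holding=-
goal check: towers=[A/D; B; C/E] holding=- — reached (length 4, optimal by BFS)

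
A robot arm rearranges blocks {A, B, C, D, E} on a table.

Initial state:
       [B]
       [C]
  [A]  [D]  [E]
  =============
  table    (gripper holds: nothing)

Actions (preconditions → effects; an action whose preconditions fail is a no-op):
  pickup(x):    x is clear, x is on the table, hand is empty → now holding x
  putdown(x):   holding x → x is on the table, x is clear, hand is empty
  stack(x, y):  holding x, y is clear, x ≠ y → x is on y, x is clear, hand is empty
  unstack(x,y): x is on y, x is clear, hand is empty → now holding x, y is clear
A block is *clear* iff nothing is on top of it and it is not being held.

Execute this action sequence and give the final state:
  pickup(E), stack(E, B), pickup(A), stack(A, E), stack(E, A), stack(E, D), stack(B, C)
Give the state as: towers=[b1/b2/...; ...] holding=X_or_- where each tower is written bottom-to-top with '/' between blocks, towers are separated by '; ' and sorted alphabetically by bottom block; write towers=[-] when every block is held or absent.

towers=[D/C/B/E/A] holding=-

step 1 (pickup(E)): towers=[A; D/C/B] holding=E
step 2 (stack(E, B)): towers=[A; D/C/B/E] holding=-
step 3 (pickup(A)): towers=[D/C/B/E] holding=A
step 4 (stack(A, E)): towers=[D/C/B/E/A] holding=-
step 5 (stack(E, A)) [no-op]: towers=[D/C/B/E/A] holding=-
step 6 (stack(E, D)) [no-op]: towers=[D/C/B/E/A] holding=-
step 7 (stack(B, C)) [no-op]: towers=[D/C/B/E/A] holding=-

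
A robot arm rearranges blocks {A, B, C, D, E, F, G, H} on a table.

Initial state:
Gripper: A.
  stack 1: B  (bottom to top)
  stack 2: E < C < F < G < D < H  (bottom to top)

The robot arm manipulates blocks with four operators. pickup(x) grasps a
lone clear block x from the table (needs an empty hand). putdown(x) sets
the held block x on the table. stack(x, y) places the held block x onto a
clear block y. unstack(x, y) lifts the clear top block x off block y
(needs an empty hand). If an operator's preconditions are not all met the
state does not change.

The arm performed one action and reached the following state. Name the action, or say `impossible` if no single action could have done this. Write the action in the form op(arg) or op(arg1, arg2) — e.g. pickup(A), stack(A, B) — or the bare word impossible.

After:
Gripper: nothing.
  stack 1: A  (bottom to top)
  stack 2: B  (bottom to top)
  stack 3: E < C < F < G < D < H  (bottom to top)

target: towers=[A; B; E/C/F/G/D/H] holding=-
        putdown(A) → towers=[A; B; E/C/F/G/D/H] holding=-  ← match
       stack(A, H) → towers=[B; E/C/F/G/D/H/A] holding=-
       stack(A, B) → towers=[B/A; E/C/F/G/D/H] holding=-

putdown(A)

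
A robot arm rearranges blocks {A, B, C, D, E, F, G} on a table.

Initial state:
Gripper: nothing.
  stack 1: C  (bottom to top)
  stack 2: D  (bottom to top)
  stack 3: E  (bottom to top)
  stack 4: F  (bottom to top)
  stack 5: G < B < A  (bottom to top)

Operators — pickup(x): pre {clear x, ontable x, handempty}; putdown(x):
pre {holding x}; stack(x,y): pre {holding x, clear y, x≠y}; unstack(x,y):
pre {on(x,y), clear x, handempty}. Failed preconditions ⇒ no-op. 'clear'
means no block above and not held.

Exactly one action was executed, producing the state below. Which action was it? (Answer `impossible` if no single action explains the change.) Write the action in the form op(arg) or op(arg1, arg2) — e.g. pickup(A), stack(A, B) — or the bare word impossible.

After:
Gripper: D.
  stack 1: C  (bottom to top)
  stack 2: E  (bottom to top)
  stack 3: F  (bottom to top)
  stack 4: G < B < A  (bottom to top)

pickup(D)

target: towers=[C; E; F; G/B/A] holding=D
         pickup(F) → towers=[C; D; E; G/B/A] holding=F
         pickup(D) → towers=[C; E; F; G/B/A] holding=D  ← match
     unstack(A, B) → towers=[C; D; E; F; G/B] holding=A
         pickup(E) → towers=[C; D; F; G/B/A] holding=E
         pickup(C) → towers=[D; E; F; G/B/A] holding=C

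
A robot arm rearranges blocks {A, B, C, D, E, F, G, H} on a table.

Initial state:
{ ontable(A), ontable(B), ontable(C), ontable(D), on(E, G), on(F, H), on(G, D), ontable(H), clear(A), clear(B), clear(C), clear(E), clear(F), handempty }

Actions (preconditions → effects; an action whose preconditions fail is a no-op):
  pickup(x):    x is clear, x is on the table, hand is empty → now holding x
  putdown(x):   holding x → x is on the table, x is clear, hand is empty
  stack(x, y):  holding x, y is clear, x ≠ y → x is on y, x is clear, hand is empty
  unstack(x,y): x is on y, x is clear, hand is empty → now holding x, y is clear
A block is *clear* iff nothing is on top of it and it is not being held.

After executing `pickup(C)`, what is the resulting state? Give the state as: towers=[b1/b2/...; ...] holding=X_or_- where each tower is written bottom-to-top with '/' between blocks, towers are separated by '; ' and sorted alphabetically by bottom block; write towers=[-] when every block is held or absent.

before: towers=[A; B; C; D/G/E; H/F] holding=-
pre[pickup(C)]: clear(C) yes, ontable(C) yes, handempty yes
all met → apply pickup(C)
after:  towers=[A; B; D/G/E; H/F] holding=C

towers=[A; B; D/G/E; H/F] holding=C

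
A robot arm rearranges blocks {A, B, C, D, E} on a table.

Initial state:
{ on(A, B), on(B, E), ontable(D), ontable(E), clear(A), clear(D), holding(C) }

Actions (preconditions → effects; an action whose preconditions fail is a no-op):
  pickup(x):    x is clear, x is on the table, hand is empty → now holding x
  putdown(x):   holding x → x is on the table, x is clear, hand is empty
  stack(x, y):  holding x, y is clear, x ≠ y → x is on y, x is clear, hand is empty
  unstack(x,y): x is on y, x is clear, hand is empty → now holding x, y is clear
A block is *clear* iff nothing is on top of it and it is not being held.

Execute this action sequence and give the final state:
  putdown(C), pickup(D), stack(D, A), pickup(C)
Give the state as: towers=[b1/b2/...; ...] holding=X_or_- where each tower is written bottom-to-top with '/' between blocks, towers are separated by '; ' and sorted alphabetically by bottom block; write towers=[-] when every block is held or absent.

step 1 (putdown(C)): towers=[C; D; E/B/A] holding=-
step 2 (pickup(D)): towers=[C; E/B/A] holding=D
step 3 (stack(D, A)): towers=[C; E/B/A/D] holding=-
step 4 (pickup(C)): towers=[E/B/A/D] holding=C

towers=[E/B/A/D] holding=C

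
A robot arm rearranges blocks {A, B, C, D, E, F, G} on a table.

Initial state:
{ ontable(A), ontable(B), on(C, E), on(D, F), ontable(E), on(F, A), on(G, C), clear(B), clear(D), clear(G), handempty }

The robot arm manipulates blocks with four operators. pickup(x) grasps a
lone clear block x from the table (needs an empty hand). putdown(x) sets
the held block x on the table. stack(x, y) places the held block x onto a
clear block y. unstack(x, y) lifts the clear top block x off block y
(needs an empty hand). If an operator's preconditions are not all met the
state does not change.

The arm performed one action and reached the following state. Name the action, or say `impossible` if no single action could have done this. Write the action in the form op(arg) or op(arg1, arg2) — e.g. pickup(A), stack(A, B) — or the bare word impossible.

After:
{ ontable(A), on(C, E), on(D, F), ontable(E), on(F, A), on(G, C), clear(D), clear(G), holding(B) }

pickup(B)

target: towers=[A/F/D; E/C/G] holding=B
         pickup(B) → towers=[A/F/D; E/C/G] holding=B  ← match
     unstack(G, C) → towers=[A/F/D; B; E/C] holding=G
     unstack(D, F) → towers=[A/F; B; E/C/G] holding=D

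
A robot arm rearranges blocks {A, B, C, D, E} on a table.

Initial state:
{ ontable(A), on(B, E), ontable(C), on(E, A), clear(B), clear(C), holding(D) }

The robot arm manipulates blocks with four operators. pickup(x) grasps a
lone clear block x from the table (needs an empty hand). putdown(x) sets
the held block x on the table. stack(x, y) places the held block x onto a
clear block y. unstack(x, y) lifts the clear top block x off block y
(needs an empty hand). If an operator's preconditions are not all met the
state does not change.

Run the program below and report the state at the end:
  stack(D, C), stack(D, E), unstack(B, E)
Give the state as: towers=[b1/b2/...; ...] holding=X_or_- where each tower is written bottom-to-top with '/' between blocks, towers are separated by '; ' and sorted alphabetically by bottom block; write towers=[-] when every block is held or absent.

towers=[A/E; C/D] holding=B

step 1 (stack(D, C)): towers=[A/E/B; C/D] holding=-
step 2 (stack(D, E)) [no-op]: towers=[A/E/B; C/D] holding=-
step 3 (unstack(B, E)): towers=[A/E; C/D] holding=B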